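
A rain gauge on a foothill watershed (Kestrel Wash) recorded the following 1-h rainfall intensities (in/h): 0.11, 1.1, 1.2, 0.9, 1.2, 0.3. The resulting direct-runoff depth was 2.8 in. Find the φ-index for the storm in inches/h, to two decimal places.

φ ≈ 0.40 in/h

Only the 4 blocks with intensity above φ contribute runoff: 1.1, 1.2, 0.9, 1.2 in/h.
Σ(I−φ)·Δt = d  ⇒  (1.1+1.2+0.9+1.2 − 4φ)·1 = 2.8
φ = (4.400 − 2.8/1) / 4 = 0.40 in/h.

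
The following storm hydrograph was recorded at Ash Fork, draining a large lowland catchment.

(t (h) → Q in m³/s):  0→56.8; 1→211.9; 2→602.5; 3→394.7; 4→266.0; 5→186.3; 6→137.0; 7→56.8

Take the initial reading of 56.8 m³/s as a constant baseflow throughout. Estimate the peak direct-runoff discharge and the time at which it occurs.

Q_p = 545.7 m³/s at t = 2 h

Subtracting baseflow gives direct-runoff ordinates: 0.0, 155.1, 545.7, 337.9, 209.2, 129.5, 80.2, 0.0 m³/s.
The maximum is 545.7 m³/s, occurring at the reading for t = 2 h.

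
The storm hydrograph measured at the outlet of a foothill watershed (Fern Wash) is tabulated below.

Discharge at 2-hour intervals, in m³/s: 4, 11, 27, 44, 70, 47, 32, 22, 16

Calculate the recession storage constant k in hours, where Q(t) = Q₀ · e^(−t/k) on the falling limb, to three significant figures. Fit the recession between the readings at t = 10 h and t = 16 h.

On the falling limb, Q drops from 47 to 16 m³/s between t = 10 h and t = 16 h (Δt = 6 h).
k = −Δt / ln(Q₂/Q₁) = −6 / ln(16/47) = 5.57 h.

k ≈ 5.57 h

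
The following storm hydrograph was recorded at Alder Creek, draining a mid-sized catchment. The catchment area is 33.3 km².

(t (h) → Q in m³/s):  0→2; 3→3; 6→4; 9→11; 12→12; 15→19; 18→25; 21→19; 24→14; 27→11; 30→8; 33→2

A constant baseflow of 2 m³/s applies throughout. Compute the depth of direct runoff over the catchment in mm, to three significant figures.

d ≈ 34.4 mm

Direct runoff: 0.0, 1.0, 2.0, 9.0, 10.0, 17.0, 23.0, 17.0, 12.0, 9.0, 6.0, 0.0 m³/s; ΣQ_DR = 106.0 m³/s.
V = ΣQ_DR · Δt = 106.0 × 10800 s = 1.145 × 10^6 m³.
Over A = 33.3 km², depth = V / A = 34.4 mm.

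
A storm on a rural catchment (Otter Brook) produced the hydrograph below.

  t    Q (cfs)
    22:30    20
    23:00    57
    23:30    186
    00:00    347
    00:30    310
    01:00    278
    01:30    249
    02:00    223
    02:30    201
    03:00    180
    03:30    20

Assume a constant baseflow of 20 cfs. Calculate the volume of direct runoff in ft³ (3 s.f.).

V ≈ 3.33 × 10^6 ft³

Direct-runoff ordinates (Q − Q_b): 0.0, 37.0, 166.0, 327.0, 290.0, 258.0, 229.0, 203.0, 181.0, 160.0, 0.0 cfs.
ΣQ_DR = 1851 cfs.
With Δt = 0.5 h = 1800 s, V = ΣQ_DR · Δt = 1851 × 1800 = 3.33 × 10^6 ft³.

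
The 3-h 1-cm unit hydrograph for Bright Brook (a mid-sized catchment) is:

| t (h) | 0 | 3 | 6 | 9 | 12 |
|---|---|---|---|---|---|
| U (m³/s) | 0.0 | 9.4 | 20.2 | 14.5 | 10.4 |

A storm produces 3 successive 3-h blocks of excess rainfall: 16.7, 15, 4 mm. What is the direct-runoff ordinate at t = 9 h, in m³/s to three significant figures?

Q ≈ 58.3 m³/s

By discrete convolution, Q_j = Σ (P_i / 10 mm) · U_{j−i}.
At t = 9 h (j=3): Q = (16.7/10)·14.5 + (15/10)·20.2 + (4/10)·9.4 = 58.3 m³/s.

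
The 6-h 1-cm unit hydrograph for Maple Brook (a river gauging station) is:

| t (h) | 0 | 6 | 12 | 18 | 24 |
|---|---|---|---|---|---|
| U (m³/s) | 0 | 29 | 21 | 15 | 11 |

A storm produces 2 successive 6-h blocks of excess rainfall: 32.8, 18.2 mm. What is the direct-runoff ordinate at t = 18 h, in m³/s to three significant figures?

By discrete convolution, Q_j = Σ (P_i / 10 mm) · U_{j−i}.
At t = 18 h (j=3): Q = (32.8/10)·15 + (18.2/10)·21 = 87.4 m³/s.

Q ≈ 87.4 m³/s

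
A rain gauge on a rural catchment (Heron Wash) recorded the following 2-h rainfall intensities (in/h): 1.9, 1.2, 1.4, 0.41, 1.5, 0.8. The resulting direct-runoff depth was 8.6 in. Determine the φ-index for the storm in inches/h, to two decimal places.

Only the 5 blocks with intensity above φ contribute runoff: 1.9, 1.2, 1.4, 1.5, 0.8 in/h.
Σ(I−φ)·Δt = d  ⇒  (1.9+1.2+1.4+1.5+0.8 − 5φ)·2 = 8.6
φ = (6.800 − 8.6/2) / 5 = 0.50 in/h.

φ ≈ 0.50 in/h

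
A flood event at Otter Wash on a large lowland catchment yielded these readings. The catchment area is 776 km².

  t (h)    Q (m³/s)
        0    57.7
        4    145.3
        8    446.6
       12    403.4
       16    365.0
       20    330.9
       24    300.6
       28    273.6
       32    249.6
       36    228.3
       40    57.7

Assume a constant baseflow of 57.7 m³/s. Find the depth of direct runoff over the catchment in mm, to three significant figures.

Direct runoff: 0.0, 87.6, 388.9, 345.7, 307.3, 273.2, 242.9, 215.9, 191.9, 170.6, 0.0 m³/s; ΣQ_DR = 2224 m³/s.
V = ΣQ_DR · Δt = 2224 × 14400 s = 3.203 × 10^7 m³.
Over A = 776 km², depth = V / A = 41.3 mm.

d ≈ 41.3 mm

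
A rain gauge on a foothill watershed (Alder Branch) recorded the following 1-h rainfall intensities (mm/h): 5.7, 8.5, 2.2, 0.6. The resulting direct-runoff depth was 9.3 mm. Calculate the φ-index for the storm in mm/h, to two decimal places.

Only the 2 blocks with intensity above φ contribute runoff: 5.7, 8.5 mm/h.
Σ(I−φ)·Δt = d  ⇒  (5.7+8.5 − 2φ)·1 = 9.3
φ = (14.20 − 9.3/1) / 2 = 2.45 mm/h.

φ ≈ 2.45 mm/h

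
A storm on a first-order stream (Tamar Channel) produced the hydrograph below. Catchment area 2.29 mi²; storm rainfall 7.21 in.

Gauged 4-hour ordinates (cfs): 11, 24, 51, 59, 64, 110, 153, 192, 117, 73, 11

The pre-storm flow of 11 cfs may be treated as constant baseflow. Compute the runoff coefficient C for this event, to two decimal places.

C ≈ 0.28

ΣQ_DR = 744.0 cfs; V = ΣQ_DR·Δt = 1.071 × 10^7 ft³.
Runoff depth d = V / A = 2.014 in.
C = d / P = 2.014 / 7.21 = 0.28.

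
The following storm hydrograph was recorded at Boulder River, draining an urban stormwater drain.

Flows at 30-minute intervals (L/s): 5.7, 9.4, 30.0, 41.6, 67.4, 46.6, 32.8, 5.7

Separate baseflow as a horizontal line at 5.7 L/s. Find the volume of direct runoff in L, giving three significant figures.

V ≈ 3.48 × 10^5 L

Direct-runoff ordinates (Q − Q_b): 0.0, 3.7, 24.3, 35.9, 61.7, 40.9, 27.1, 0.0 L/s.
ΣQ_DR = 193.6 L/s.
With Δt = 0.5 h = 1800 s, V = ΣQ_DR · Δt = 193.6 × 1800 = 3.48 × 10^5 L.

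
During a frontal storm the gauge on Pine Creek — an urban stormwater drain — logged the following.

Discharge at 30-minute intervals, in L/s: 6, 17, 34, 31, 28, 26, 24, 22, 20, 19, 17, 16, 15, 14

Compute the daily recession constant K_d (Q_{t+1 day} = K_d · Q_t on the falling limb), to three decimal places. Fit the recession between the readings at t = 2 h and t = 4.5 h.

Between t = 2 h and t = 4.5 h the flow falls from 28 to 19 L/s over 5×0.5 h = 2.5 h.
Per-interval ratio K = (19/28)^(1/5) = 0.9254; K_d = K^(24/0.5) = 0.024.

K_d ≈ 0.024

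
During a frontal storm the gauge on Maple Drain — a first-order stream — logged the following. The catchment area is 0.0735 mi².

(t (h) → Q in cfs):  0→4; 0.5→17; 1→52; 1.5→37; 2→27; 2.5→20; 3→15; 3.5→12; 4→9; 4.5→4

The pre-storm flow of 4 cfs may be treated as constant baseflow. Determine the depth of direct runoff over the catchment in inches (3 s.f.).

d ≈ 1.65 in

Direct runoff: 0.0, 13.0, 48.0, 33.0, 23.0, 16.0, 11.0, 8.0, 5.0, 0.0 cfs; ΣQ_DR = 157.0 cfs.
V = ΣQ_DR · Δt = 157.0 × 1800 s = 2.826 × 10^5 ft³.
Over A = 0.0735 mi², depth = V / A = 1.65 in.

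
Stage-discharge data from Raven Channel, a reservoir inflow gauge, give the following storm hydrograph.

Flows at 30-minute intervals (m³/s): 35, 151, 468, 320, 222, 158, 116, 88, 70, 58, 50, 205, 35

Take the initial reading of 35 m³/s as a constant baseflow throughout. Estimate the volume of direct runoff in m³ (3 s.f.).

Direct-runoff ordinates (Q − Q_b): 0.0, 116.0, 433.0, 285.0, 187.0, 123.0, 81.0, 53.0, 35.0, 23.0, 15.0, 170.0, 0.0 m³/s.
ΣQ_DR = 1521 m³/s.
With Δt = 0.5 h = 1800 s, V = ΣQ_DR · Δt = 1521 × 1800 = 2.74 × 10^6 m³.

V ≈ 2.74 × 10^6 m³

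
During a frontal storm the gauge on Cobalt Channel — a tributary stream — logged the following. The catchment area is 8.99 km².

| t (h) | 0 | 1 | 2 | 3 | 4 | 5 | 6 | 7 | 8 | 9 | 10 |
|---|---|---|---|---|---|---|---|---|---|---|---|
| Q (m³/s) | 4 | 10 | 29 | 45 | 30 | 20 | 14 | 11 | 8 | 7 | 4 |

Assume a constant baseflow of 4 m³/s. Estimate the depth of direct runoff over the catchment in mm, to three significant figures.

Direct runoff: 0.0, 6.0, 25.0, 41.0, 26.0, 16.0, 10.0, 7.0, 4.0, 3.0, 0.0 m³/s; ΣQ_DR = 138.0 m³/s.
V = ΣQ_DR · Δt = 138.0 × 3600 s = 4.968 × 10^5 m³.
Over A = 8.99 km², depth = V / A = 55.3 mm.

d ≈ 55.3 mm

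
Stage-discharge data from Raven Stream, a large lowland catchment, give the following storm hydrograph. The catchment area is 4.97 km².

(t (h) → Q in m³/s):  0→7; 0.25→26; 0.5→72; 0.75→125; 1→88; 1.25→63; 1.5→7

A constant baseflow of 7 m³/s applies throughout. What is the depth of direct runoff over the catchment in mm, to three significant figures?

d ≈ 61.4 mm

Direct runoff: 0.0, 19.0, 65.0, 118.0, 81.0, 56.0, 0.0 m³/s; ΣQ_DR = 339.0 m³/s.
V = ΣQ_DR · Δt = 339.0 × 900 s = 3.051 × 10^5 m³.
Over A = 4.97 km², depth = V / A = 61.4 mm.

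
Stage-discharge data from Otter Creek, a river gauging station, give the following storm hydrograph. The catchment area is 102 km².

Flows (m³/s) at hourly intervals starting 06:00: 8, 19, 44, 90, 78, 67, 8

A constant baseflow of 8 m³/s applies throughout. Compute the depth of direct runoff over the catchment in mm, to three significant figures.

d ≈ 9.11 mm

Direct runoff: 0.0, 11.0, 36.0, 82.0, 70.0, 59.0, 0.0 m³/s; ΣQ_DR = 258.0 m³/s.
V = ΣQ_DR · Δt = 258.0 × 3600 s = 9.288 × 10^5 m³.
Over A = 102 km², depth = V / A = 9.11 mm.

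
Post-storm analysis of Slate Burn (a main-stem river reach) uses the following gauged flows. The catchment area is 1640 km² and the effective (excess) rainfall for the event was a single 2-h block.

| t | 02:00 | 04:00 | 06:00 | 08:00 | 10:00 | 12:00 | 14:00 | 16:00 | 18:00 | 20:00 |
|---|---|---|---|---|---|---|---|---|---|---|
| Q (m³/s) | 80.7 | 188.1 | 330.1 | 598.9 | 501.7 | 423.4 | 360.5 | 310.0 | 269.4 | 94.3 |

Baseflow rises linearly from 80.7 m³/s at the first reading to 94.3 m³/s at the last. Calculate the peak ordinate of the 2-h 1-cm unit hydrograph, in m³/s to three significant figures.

U_p ≈ 513 m³/s

Direct runoff: 0.00, 105.89, 246.38, 513.67, 414.96, 335.14, 270.73, 218.72, 176.61, 0.00 m³/s; ΣQ_DR = 2282 m³/s, peak = 513.67 m³/s.
Runoff depth d = ΣQ_DR·Δt / A = 2282 × 7200 / (1640 km²) = 10.02 mm.
The 1-cm UH is the DRH scaled by (10 mm)/d, so U_p = 513.67 × 10/10.02 = 513 m³/s.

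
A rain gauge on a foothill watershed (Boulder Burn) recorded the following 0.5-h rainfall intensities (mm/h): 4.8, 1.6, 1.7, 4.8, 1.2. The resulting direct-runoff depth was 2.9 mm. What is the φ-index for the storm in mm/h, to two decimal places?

Only the 2 blocks with intensity above φ contribute runoff: 4.8, 4.8 mm/h.
Σ(I−φ)·Δt = d  ⇒  (4.8+4.8 − 2φ)·0.5 = 2.9
φ = (9.600 − 2.9/0.5) / 2 = 1.90 mm/h.

φ ≈ 1.90 mm/h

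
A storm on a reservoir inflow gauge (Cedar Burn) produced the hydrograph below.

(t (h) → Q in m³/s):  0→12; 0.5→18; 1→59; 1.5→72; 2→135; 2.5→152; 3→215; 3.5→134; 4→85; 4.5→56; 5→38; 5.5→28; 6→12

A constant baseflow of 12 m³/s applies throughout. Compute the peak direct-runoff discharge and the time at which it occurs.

Subtracting baseflow gives direct-runoff ordinates: 0.0, 6.0, 47.0, 60.0, 123.0, 140.0, 203.0, 122.0, 73.0, 44.0, 26.0, 16.0, 0.0 m³/s.
The maximum is 203.0 m³/s, occurring at the reading for t = 3 h.

Q_p = 203.0 m³/s at t = 3 h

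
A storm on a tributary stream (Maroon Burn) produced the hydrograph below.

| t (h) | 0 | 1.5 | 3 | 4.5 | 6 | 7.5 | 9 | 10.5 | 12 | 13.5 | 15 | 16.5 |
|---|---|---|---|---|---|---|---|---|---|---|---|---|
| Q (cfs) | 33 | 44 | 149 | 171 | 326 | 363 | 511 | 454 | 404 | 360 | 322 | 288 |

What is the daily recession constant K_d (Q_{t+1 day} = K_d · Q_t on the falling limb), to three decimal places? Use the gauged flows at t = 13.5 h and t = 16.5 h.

Between t = 13.5 h and t = 16.5 h the flow falls from 360 to 288 cfs over 2×1.5 h = 3 h.
Per-interval ratio K = (288/360)^(1/2) = 0.8944; K_d = K^(24/1.5) = 0.168.

K_d ≈ 0.168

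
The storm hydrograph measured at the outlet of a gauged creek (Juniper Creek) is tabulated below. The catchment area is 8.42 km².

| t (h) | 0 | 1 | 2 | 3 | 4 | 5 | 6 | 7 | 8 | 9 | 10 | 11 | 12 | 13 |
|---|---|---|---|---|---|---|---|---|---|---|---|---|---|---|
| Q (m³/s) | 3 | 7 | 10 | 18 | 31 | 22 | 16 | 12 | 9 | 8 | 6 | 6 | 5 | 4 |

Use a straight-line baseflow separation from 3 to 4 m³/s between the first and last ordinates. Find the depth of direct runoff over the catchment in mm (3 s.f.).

d ≈ 46.2 mm

Direct runoff: 0.00, 3.92, 6.85, 14.77, 27.69, 18.62, 12.54, 8.46, 5.38, 4.31, 2.23, 2.15, 1.08, 0.00 m³/s; ΣQ_DR = 108.0 m³/s.
V = ΣQ_DR · Δt = 108.0 × 3600 s = 3.888 × 10^5 m³.
Over A = 8.42 km², depth = V / A = 46.2 mm.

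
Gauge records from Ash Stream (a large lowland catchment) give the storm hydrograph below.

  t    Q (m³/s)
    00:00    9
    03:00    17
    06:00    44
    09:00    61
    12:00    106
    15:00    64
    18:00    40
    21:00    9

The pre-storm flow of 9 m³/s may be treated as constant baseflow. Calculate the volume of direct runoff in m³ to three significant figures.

V ≈ 3.00 × 10^6 m³

Direct-runoff ordinates (Q − Q_b): 0.0, 8.0, 35.0, 52.0, 97.0, 55.0, 31.0, 0.0 m³/s.
ΣQ_DR = 278.0 m³/s.
With Δt = 3 h = 10800 s, V = ΣQ_DR · Δt = 278.0 × 10800 = 3.00 × 10^6 m³.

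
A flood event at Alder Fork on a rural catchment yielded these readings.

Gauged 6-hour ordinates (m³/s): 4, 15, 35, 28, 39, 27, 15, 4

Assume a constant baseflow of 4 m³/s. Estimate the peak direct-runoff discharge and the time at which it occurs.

Subtracting baseflow gives direct-runoff ordinates: 0.0, 11.0, 31.0, 24.0, 35.0, 23.0, 11.0, 0.0 m³/s.
The maximum is 35.0 m³/s, occurring at the reading for t = 24 h.

Q_p = 35.0 m³/s at t = 24 h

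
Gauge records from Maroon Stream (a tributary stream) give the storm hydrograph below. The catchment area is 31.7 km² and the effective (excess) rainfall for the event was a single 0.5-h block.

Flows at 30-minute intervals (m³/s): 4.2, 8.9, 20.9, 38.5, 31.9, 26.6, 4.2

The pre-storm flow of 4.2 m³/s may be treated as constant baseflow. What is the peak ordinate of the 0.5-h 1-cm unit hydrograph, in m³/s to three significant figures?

Direct runoff: 0.0, 4.7, 16.7, 34.3, 27.7, 22.4, 0.0 m³/s; ΣQ_DR = 105.8 m³/s, peak = 34.3 m³/s.
Runoff depth d = ΣQ_DR·Δt / A = 105.8 × 1800 / (31.7 km²) = 6.008 mm.
The 1-cm UH is the DRH scaled by (10 mm)/d, so U_p = 34.3 × 10/6.008 = 57.1 m³/s.

U_p ≈ 57.1 m³/s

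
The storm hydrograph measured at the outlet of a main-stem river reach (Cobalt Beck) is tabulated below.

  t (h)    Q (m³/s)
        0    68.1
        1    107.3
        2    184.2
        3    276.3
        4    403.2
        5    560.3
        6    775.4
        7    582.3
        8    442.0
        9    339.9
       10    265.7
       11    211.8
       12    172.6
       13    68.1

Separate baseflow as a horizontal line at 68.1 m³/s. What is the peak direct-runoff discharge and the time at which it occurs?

Q_p = 707.3 m³/s at t = 6 h

Subtracting baseflow gives direct-runoff ordinates: 0.0, 39.2, 116.1, 208.2, 335.1, 492.2, 707.3, 514.2, 373.9, 271.8, 197.6, 143.7, 104.5, 0.0 m³/s.
The maximum is 707.3 m³/s, occurring at the reading for t = 6 h.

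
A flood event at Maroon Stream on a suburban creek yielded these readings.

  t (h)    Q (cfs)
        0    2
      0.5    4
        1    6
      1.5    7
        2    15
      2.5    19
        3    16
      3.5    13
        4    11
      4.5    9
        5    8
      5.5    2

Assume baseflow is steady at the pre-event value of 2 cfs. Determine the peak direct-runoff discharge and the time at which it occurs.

Subtracting baseflow gives direct-runoff ordinates: 0.0, 2.0, 4.0, 5.0, 13.0, 17.0, 14.0, 11.0, 9.0, 7.0, 6.0, 0.0 cfs.
The maximum is 17.0 cfs, occurring at the reading for t = 2.5 h.

Q_p = 17.0 cfs at t = 2.5 h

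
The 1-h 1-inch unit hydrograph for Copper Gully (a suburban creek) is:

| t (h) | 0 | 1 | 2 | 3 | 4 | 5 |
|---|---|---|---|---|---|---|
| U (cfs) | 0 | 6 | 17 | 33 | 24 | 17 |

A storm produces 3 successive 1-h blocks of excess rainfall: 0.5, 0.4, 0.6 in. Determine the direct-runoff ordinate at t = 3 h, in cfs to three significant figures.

Q ≈ 26.9 cfs

By discrete convolution, Q_j = Σ (P_i / 1 in) · U_{j−i}.
At t = 3 h (j=3): Q = (0.5/1)·33 + (0.4/1)·17 + (0.6/1)·6 = 26.9 cfs.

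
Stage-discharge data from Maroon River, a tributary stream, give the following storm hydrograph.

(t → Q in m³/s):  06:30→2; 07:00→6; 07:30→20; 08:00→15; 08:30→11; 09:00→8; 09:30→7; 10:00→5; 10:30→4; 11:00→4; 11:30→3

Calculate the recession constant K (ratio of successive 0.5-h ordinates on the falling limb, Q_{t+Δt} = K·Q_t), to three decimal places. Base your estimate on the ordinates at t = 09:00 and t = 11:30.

Using the recession-limb readings at t = 09:00 and t = 11:30: Q falls from 8 to 3 m³/s over 5 intervals.
K = (Q₂/Q₁)^(1/5) = (3/8)^(1/5) = 0.822.

K ≈ 0.822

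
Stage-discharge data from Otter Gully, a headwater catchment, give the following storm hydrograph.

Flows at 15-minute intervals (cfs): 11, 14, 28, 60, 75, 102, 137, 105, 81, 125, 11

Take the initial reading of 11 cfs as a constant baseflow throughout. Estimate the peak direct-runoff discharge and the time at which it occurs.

Subtracting baseflow gives direct-runoff ordinates: 0.0, 3.0, 17.0, 49.0, 64.0, 91.0, 126.0, 94.0, 70.0, 114.0, 0.0 cfs.
The maximum is 126.0 cfs, occurring at the reading for t = 1.5 h.

Q_p = 126.0 cfs at t = 1.5 h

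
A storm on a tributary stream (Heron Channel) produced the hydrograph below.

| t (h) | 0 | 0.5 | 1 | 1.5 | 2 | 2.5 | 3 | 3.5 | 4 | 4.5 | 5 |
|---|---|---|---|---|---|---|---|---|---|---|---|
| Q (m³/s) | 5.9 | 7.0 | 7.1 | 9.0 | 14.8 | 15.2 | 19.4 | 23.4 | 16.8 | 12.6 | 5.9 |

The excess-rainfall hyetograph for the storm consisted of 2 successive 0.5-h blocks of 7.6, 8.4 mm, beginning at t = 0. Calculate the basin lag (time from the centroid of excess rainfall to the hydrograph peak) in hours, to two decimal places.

t_L ≈ 2.99 h

Centroid of excess rainfall: t_c = Σ P_i·t̄_i / ΣP_i = 0.5125 h (block centres at 0.25, 0.75 h).
Hydrograph peak occurs at t = 3.5 h, so basin lag t_L = 3.5 − 0.5125 = 2.99 h.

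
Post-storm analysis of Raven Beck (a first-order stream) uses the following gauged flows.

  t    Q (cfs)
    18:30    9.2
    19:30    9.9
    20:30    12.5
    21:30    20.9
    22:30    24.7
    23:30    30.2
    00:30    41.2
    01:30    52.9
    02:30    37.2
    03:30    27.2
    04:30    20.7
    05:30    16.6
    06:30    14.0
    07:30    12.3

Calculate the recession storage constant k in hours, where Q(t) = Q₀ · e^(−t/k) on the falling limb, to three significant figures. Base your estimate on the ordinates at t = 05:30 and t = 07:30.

k ≈ 6.67 h

On the falling limb, Q drops from 16.6 to 12.3 cfs between t = 05:30 and t = 07:30 (Δt = 2 h).
k = −Δt / ln(Q₂/Q₁) = −2 / ln(12.3/16.6) = 6.67 h.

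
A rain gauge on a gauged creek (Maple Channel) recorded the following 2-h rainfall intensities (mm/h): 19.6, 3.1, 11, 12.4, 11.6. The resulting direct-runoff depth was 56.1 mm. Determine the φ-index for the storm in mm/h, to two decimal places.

Only the 4 blocks with intensity above φ contribute runoff: 19.6, 11, 12.4, 11.6 mm/h.
Σ(I−φ)·Δt = d  ⇒  (19.6+11+12.4+11.6 − 4φ)·2 = 56.1
φ = (54.60 − 56.1/2) / 4 = 6.64 mm/h.

φ ≈ 6.64 mm/h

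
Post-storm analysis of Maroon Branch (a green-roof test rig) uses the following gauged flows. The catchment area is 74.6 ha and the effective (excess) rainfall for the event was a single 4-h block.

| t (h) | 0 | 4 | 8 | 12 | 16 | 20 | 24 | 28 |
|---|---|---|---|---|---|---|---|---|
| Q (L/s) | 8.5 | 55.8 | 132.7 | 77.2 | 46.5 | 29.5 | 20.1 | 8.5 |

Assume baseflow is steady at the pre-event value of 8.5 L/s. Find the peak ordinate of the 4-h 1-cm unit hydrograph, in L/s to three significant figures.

Direct runoff: 0.0, 47.3, 124.2, 68.7, 38.0, 21.0, 11.6, 0.0 L/s; ΣQ_DR = 310.8 L/s, peak = 124.2 L/s.
Runoff depth d = ΣQ_DR·Δt / A = 310.8 × 14400 / (74.6 ha) = 5.999 mm.
The 1-cm UH is the DRH scaled by (10 mm)/d, so U_p = 124.2 × 10/5.999 = 207 L/s.

U_p ≈ 207 L/s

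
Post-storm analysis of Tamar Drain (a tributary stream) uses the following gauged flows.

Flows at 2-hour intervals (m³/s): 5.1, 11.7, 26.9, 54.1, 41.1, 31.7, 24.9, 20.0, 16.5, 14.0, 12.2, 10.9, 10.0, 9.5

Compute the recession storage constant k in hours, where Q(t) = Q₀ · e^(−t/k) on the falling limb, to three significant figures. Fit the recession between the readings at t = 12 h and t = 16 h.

k ≈ 9.72 h

On the falling limb, Q drops from 24.9 to 16.5 m³/s between t = 12 h and t = 16 h (Δt = 4 h).
k = −Δt / ln(Q₂/Q₁) = −4 / ln(16.5/24.9) = 9.72 h.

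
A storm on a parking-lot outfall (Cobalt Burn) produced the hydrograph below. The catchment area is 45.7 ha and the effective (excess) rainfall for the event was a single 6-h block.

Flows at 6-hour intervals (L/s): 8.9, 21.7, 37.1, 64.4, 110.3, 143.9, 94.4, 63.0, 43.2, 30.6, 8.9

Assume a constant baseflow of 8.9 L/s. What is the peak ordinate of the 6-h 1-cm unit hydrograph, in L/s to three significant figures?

U_p ≈ 54.0 L/s

Direct runoff: 0.0, 12.8, 28.2, 55.5, 101.4, 135.0, 85.5, 54.1, 34.3, 21.7, 0.0 L/s; ΣQ_DR = 528.5 L/s, peak = 135.0 L/s.
Runoff depth d = ΣQ_DR·Δt / A = 528.5 × 21600 / (45.7 ha) = 24.98 mm.
The 1-cm UH is the DRH scaled by (10 mm)/d, so U_p = 135.0 × 10/24.98 = 54.0 L/s.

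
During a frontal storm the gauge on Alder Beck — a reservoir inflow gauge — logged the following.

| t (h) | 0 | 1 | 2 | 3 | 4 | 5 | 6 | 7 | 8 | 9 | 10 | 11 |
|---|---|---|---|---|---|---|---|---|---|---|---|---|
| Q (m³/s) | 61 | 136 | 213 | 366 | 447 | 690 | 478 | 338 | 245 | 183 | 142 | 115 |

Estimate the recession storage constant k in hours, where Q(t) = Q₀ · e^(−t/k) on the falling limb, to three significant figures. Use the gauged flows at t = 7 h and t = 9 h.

On the falling limb, Q drops from 338 to 183 m³/s between t = 7 h and t = 9 h (Δt = 2 h).
k = −Δt / ln(Q₂/Q₁) = −2 / ln(183/338) = 3.26 h.

k ≈ 3.26 h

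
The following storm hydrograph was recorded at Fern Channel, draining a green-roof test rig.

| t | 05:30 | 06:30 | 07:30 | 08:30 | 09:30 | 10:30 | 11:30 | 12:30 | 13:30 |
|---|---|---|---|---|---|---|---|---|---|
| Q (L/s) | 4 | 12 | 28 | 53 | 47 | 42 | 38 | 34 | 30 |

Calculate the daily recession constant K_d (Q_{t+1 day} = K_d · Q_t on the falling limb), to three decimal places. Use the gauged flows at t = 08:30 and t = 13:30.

K_d ≈ 0.065

Between t = 08:30 and t = 13:30 the flow falls from 53 to 30 L/s over 5×1 h = 5 h.
Per-interval ratio K = (30/53)^(1/5) = 0.8924; K_d = K^(24/1) = 0.065.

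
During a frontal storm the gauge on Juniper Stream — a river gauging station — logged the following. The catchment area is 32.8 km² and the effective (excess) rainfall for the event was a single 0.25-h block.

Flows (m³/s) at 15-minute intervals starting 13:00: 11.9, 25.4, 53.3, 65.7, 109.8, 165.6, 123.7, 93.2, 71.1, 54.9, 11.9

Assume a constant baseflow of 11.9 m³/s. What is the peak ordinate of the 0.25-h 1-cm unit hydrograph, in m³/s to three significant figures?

Direct runoff: 0.0, 13.5, 41.4, 53.8, 97.9, 153.7, 111.8, 81.3, 59.2, 43.0, 0.0 m³/s; ΣQ_DR = 655.6 m³/s, peak = 153.7 m³/s.
Runoff depth d = ΣQ_DR·Δt / A = 655.6 × 900 / (32.8 km²) = 17.99 mm.
The 1-cm UH is the DRH scaled by (10 mm)/d, so U_p = 153.7 × 10/17.99 = 85.4 m³/s.

U_p ≈ 85.4 m³/s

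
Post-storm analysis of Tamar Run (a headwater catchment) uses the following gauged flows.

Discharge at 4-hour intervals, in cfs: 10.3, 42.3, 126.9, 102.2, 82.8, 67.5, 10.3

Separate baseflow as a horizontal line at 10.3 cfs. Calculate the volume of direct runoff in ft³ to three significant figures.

Direct-runoff ordinates (Q − Q_b): 0.0, 32.0, 116.6, 91.9, 72.5, 57.2, 0.0 cfs.
ΣQ_DR = 370.2 cfs.
With Δt = 4 h = 14400 s, V = ΣQ_DR · Δt = 370.2 × 14400 = 5.33 × 10^6 ft³.

V ≈ 5.33 × 10^6 ft³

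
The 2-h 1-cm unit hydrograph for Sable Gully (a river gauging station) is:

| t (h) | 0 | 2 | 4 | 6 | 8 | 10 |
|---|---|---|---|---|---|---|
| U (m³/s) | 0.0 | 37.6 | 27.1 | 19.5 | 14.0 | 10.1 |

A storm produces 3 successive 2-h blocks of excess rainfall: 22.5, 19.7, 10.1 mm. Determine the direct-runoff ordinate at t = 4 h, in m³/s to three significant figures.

Q ≈ 135 m³/s

By discrete convolution, Q_j = Σ (P_i / 10 mm) · U_{j−i}.
At t = 4 h (j=2): Q = (22.5/10)·27.1 + (19.7/10)·37.6 + (10.1/10)·0.0 = 135 m³/s.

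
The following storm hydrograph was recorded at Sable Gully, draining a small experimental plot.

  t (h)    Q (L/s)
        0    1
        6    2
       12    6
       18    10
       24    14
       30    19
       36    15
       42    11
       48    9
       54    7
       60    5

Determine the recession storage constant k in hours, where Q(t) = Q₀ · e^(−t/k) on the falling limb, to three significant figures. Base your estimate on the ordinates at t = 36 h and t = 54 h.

k ≈ 23.6 h

On the falling limb, Q drops from 15 to 7 L/s between t = 36 h and t = 54 h (Δt = 18 h).
k = −Δt / ln(Q₂/Q₁) = −18 / ln(7/15) = 23.6 h.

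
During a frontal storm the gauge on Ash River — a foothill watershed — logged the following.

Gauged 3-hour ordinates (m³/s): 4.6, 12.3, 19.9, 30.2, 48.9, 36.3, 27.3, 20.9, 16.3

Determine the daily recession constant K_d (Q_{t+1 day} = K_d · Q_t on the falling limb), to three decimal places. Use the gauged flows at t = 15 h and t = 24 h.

K_d ≈ 0.118

Between t = 15 h and t = 24 h the flow falls from 36.3 to 16.3 m³/s over 3×3 h = 9 h.
Per-interval ratio K = (16.3/36.3)^(1/3) = 0.7658; K_d = K^(24/3) = 0.118.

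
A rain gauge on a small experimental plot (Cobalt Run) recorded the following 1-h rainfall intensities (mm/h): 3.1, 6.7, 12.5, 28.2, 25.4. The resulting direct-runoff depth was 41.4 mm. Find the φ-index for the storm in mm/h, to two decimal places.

φ ≈ 8.23 mm/h

Only the 3 blocks with intensity above φ contribute runoff: 12.5, 28.2, 25.4 mm/h.
Σ(I−φ)·Δt = d  ⇒  (12.5+28.2+25.4 − 3φ)·1 = 41.4
φ = (66.10 − 41.4/1) / 3 = 8.23 mm/h.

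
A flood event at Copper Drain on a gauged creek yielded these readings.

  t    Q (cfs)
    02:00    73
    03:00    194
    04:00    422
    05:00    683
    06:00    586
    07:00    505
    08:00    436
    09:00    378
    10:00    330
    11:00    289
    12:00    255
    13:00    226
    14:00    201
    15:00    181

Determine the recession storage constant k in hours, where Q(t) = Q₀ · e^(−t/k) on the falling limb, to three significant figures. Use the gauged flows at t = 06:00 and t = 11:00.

On the falling limb, Q drops from 586 to 289 cfs between t = 06:00 and t = 11:00 (Δt = 5 h).
k = −Δt / ln(Q₂/Q₁) = −5 / ln(289/586) = 7.07 h.

k ≈ 7.07 h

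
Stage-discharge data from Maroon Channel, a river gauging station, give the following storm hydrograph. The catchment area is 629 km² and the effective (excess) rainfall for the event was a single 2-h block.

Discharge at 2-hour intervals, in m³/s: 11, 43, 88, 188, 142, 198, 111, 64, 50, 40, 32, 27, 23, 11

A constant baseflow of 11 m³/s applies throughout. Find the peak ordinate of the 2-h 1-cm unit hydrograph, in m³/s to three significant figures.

Direct runoff: 0.0, 32.0, 77.0, 177.0, 131.0, 187.0, 100.0, 53.0, 39.0, 29.0, 21.0, 16.0, 12.0, 0.0 m³/s; ΣQ_DR = 874.0 m³/s, peak = 187.0 m³/s.
Runoff depth d = ΣQ_DR·Δt / A = 874.0 × 7200 / (629 km²) = 10.00 mm.
The 1-cm UH is the DRH scaled by (10 mm)/d, so U_p = 187.0 × 10/10.00 = 187 m³/s.

U_p ≈ 187 m³/s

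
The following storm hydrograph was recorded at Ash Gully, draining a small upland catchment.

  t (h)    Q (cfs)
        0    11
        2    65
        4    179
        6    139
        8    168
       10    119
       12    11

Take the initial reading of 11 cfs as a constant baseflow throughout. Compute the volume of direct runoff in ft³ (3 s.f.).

V ≈ 4.43 × 10^6 ft³

Direct-runoff ordinates (Q − Q_b): 0.0, 54.0, 168.0, 128.0, 157.0, 108.0, 0.0 cfs.
ΣQ_DR = 615.0 cfs.
With Δt = 2 h = 7200 s, V = ΣQ_DR · Δt = 615.0 × 7200 = 4.43 × 10^6 ft³.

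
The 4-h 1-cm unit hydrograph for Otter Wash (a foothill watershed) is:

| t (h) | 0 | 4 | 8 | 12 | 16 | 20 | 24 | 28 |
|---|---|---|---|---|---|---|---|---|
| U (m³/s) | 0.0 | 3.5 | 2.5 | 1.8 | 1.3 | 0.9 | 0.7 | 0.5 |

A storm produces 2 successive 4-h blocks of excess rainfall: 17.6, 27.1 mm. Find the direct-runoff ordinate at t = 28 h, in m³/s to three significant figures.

By discrete convolution, Q_j = Σ (P_i / 10 mm) · U_{j−i}.
At t = 28 h (j=7): Q = (17.6/10)·0.5 + (27.1/10)·0.7 = 2.78 m³/s.

Q ≈ 2.78 m³/s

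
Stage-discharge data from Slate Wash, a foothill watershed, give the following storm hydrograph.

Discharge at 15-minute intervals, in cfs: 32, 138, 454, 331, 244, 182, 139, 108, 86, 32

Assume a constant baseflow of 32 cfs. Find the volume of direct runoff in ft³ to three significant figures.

V ≈ 1.28 × 10^6 ft³

Direct-runoff ordinates (Q − Q_b): 0.0, 106.0, 422.0, 299.0, 212.0, 150.0, 107.0, 76.0, 54.0, 0.0 cfs.
ΣQ_DR = 1426 cfs.
With Δt = 0.25 h = 900 s, V = ΣQ_DR · Δt = 1426 × 900 = 1.28 × 10^6 ft³.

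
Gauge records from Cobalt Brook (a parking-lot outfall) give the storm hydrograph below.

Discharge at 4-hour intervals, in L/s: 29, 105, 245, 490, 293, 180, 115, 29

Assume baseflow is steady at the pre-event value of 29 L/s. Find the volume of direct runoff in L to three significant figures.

Direct-runoff ordinates (Q − Q_b): 0.0, 76.0, 216.0, 461.0, 264.0, 151.0, 86.0, 0.0 L/s.
ΣQ_DR = 1254 L/s.
With Δt = 4 h = 14400 s, V = ΣQ_DR · Δt = 1254 × 14400 = 1.81 × 10^7 L.

V ≈ 1.81 × 10^7 L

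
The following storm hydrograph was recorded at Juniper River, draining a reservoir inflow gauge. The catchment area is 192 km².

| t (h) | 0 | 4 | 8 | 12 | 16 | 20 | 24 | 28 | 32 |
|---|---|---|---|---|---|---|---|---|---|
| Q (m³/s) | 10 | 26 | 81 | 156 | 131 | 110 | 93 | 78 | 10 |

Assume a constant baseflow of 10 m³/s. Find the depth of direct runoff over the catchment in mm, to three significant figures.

d ≈ 45.4 mm

Direct runoff: 0.0, 16.0, 71.0, 146.0, 121.0, 100.0, 83.0, 68.0, 0.0 m³/s; ΣQ_DR = 605.0 m³/s.
V = ΣQ_DR · Δt = 605.0 × 14400 s = 8.712 × 10^6 m³.
Over A = 192 km², depth = V / A = 45.4 mm.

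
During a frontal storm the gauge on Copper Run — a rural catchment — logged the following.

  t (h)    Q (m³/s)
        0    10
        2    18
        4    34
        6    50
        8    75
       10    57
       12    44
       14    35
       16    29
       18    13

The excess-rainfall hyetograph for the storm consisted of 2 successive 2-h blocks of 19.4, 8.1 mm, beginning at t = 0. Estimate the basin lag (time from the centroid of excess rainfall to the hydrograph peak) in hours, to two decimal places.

t_L ≈ 6.41 h

Centroid of excess rainfall: t_c = Σ P_i·t̄_i / ΣP_i = 1.5891 h (block centres at 1, 3 h).
Hydrograph peak occurs at t = 8 h, so basin lag t_L = 8 − 1.5891 = 6.41 h.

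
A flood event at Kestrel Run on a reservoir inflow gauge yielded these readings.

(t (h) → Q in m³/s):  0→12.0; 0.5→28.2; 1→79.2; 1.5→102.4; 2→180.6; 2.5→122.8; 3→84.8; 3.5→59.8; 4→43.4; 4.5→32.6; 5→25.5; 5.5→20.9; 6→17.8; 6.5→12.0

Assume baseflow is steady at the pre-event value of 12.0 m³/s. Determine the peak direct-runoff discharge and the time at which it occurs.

Subtracting baseflow gives direct-runoff ordinates: 0.0, 16.2, 67.2, 90.4, 168.6, 110.8, 72.8, 47.8, 31.4, 20.6, 13.5, 8.9, 5.8, 0.0 m³/s.
The maximum is 168.6 m³/s, occurring at the reading for t = 2 h.

Q_p = 168.6 m³/s at t = 2 h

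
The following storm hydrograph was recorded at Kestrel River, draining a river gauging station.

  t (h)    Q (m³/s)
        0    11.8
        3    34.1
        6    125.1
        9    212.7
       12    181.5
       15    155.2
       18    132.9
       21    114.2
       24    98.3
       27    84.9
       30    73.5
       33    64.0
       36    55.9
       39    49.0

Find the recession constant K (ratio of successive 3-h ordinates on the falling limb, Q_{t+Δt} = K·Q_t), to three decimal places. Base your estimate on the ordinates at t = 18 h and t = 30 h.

Using the recession-limb readings at t = 18 h and t = 30 h: Q falls from 132.9 to 73.5 m³/s over 4 intervals.
K = (Q₂/Q₁)^(1/4) = (73.5/132.9)^(1/4) = 0.862.

K ≈ 0.862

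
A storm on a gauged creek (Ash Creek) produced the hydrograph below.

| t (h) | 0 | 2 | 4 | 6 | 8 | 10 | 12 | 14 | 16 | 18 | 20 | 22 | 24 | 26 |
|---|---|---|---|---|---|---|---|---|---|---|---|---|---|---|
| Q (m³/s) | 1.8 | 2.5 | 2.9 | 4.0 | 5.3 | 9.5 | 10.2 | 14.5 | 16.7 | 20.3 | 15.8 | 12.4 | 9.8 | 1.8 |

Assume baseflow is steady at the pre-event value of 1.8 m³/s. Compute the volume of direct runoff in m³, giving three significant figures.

Direct-runoff ordinates (Q − Q_b): 0.0, 0.7, 1.1, 2.2, 3.5, 7.7, 8.4, 12.7, 14.9, 18.5, 14.0, 10.6, 8.0, 0.0 m³/s.
ΣQ_DR = 102.3 m³/s.
With Δt = 2 h = 7200 s, V = ΣQ_DR · Δt = 102.3 × 7200 = 7.37 × 10^5 m³.

V ≈ 7.37 × 10^5 m³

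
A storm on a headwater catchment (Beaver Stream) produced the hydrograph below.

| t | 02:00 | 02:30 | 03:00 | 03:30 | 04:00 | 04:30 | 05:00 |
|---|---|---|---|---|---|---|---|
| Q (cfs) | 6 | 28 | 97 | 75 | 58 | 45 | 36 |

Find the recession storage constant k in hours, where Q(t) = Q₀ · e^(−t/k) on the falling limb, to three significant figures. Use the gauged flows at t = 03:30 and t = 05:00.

On the falling limb, Q drops from 75 to 36 cfs between t = 03:30 and t = 05:00 (Δt = 1.5 h).
k = −Δt / ln(Q₂/Q₁) = −1.5 / ln(36/75) = 2.04 h.

k ≈ 2.04 h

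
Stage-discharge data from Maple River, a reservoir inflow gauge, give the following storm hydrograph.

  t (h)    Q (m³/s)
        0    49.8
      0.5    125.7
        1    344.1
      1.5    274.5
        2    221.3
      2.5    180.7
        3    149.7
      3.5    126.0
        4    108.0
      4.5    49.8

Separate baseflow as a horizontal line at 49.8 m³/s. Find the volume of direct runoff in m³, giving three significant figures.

V ≈ 2.04 × 10^6 m³

Direct-runoff ordinates (Q − Q_b): 0.0, 75.9, 294.3, 224.7, 171.5, 130.9, 99.9, 76.2, 58.2, 0.0 m³/s.
ΣQ_DR = 1132 m³/s.
With Δt = 0.5 h = 1800 s, V = ΣQ_DR · Δt = 1132 × 1800 = 2.04 × 10^6 m³.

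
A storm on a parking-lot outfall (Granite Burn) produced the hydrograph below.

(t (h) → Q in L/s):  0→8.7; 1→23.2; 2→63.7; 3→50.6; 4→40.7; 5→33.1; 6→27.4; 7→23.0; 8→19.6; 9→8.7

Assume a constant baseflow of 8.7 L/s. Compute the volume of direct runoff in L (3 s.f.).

V ≈ 7.62 × 10^5 L

Direct-runoff ordinates (Q − Q_b): 0.0, 14.5, 55.0, 41.9, 32.0, 24.4, 18.7, 14.3, 10.9, 0.0 L/s.
ΣQ_DR = 211.7 L/s.
With Δt = 1 h = 3600 s, V = ΣQ_DR · Δt = 211.7 × 3600 = 7.62 × 10^5 L.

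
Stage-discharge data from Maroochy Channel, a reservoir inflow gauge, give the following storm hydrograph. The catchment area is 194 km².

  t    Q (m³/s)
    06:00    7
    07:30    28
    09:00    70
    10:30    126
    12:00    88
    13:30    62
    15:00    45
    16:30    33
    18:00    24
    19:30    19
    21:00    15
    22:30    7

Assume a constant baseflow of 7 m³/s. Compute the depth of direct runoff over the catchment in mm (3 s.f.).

d ≈ 12.2 mm

Direct runoff: 0.0, 21.0, 63.0, 119.0, 81.0, 55.0, 38.0, 26.0, 17.0, 12.0, 8.0, 0.0 m³/s; ΣQ_DR = 440.0 m³/s.
V = ΣQ_DR · Δt = 440.0 × 5400 s = 2.376 × 10^6 m³.
Over A = 194 km², depth = V / A = 12.2 mm.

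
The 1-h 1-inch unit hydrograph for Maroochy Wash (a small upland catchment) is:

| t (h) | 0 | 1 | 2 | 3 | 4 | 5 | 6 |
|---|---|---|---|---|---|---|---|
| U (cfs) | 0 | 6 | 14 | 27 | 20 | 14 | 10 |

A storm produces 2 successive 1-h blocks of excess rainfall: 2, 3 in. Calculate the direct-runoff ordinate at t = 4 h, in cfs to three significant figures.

Q ≈ 121 cfs

By discrete convolution, Q_j = Σ (P_i / 1 in) · U_{j−i}.
At t = 4 h (j=4): Q = (2/1)·20 + (3/1)·27 = 121 cfs.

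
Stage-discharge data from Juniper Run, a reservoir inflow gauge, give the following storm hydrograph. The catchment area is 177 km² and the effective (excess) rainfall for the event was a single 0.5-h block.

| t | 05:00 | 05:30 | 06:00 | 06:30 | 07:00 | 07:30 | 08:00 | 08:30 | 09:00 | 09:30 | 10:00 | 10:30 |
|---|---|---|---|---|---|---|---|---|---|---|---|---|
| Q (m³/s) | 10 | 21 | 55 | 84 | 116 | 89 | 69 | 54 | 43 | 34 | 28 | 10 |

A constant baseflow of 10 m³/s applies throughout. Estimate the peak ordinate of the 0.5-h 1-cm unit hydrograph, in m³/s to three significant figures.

U_p ≈ 211 m³/s

Direct runoff: 0.0, 11.0, 45.0, 74.0, 106.0, 79.0, 59.0, 44.0, 33.0, 24.0, 18.0, 0.0 m³/s; ΣQ_DR = 493.0 m³/s, peak = 106.0 m³/s.
Runoff depth d = ΣQ_DR·Δt / A = 493.0 × 1800 / (177 km²) = 5.014 mm.
The 1-cm UH is the DRH scaled by (10 mm)/d, so U_p = 106.0 × 10/5.014 = 211 m³/s.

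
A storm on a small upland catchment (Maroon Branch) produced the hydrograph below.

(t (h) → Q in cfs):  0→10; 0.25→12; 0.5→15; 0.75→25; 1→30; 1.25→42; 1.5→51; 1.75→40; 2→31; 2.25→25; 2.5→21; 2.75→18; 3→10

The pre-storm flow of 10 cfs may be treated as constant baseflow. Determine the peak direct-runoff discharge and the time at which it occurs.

Subtracting baseflow gives direct-runoff ordinates: 0.0, 2.0, 5.0, 15.0, 20.0, 32.0, 41.0, 30.0, 21.0, 15.0, 11.0, 8.0, 0.0 cfs.
The maximum is 41.0 cfs, occurring at the reading for t = 1.5 h.

Q_p = 41.0 cfs at t = 1.5 h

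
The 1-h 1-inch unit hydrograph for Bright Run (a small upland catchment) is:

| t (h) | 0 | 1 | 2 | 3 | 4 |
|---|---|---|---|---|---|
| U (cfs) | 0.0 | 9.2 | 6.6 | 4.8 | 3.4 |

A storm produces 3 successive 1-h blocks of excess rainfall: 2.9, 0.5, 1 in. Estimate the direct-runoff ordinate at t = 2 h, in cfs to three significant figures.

By discrete convolution, Q_j = Σ (P_i / 1 in) · U_{j−i}.
At t = 2 h (j=2): Q = (2.9/1)·6.6 + (0.5/1)·9.2 + (1/1)·0.0 = 23.7 cfs.

Q ≈ 23.7 cfs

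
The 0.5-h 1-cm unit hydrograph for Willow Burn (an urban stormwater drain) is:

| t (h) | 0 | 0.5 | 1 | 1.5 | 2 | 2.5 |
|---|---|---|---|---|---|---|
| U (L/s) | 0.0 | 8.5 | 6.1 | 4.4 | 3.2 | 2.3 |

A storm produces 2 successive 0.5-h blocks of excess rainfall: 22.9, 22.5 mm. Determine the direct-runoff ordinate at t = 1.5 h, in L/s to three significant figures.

By discrete convolution, Q_j = Σ (P_i / 10 mm) · U_{j−i}.
At t = 1.5 h (j=3): Q = (22.9/10)·4.4 + (22.5/10)·6.1 = 23.8 L/s.

Q ≈ 23.8 L/s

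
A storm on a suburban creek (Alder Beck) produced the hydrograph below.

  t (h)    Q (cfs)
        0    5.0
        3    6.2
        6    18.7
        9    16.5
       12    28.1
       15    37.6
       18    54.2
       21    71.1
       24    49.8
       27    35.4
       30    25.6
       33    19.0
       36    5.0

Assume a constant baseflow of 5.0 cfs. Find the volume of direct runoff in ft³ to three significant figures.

V ≈ 3.32 × 10^6 ft³

Direct-runoff ordinates (Q − Q_b): 0.0, 1.2, 13.7, 11.5, 23.1, 32.6, 49.2, 66.1, 44.8, 30.4, 20.6, 14.0, 0.0 cfs.
ΣQ_DR = 307.2 cfs.
With Δt = 3 h = 10800 s, V = ΣQ_DR · Δt = 307.2 × 10800 = 3.32 × 10^6 ft³.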